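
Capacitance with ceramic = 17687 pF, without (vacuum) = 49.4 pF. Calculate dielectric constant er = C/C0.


er = 17687 / 49.4 = 358.04

358.04


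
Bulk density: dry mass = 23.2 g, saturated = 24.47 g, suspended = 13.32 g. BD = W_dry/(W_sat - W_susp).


BD = 23.2 / (24.47 - 13.32) = 23.2 / 11.15 = 2.081 g/cm^3

2.081


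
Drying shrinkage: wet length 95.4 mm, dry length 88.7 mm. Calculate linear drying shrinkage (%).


DS = (95.4 - 88.7) / 95.4 * 100 = 7.02%

7.02


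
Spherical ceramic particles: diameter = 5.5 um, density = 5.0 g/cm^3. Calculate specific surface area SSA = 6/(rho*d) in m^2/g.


SSA = 6 / (5.0 * 5.5) = 0.218 m^2/g

0.218


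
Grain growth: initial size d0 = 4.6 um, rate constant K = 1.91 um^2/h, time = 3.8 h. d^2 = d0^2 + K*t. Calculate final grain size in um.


d^2 = 4.6^2 + 1.91*3.8 = 28.418
d = sqrt(28.418) = 5.33 um

5.33


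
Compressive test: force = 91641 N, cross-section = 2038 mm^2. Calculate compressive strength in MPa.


CS = 91641 / 2038 = 45.0 MPa

45.0


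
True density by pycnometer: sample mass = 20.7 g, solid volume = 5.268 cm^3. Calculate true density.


TD = 20.7 / 5.268 = 3.929 g/cm^3

3.929


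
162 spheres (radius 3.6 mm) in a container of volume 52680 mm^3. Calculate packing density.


V_sphere = 4/3*pi*3.6^3 = 195.4322 mm^3
Total V = 162*195.4322 = 31660.0164 mm^3
PD = 31660.0164 / 52680 = 0.601

0.601


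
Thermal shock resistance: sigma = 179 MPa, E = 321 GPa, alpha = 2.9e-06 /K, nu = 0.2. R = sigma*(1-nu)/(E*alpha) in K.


R = 179*(1-0.2)/(321*1000*2.9e-06) = 154 K

154


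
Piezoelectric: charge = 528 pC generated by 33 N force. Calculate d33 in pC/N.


d33 = 528 / 33 = 16.0 pC/N

16.0


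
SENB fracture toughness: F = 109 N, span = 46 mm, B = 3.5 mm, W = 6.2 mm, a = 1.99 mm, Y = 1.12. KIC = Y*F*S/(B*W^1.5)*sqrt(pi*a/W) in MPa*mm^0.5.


KIC = 1.12*109*46/(3.5*6.2^1.5)*sqrt(pi*1.99/6.2) = 104.36

104.36


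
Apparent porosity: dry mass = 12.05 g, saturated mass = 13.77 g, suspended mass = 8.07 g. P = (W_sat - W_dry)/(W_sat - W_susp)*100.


P = (13.77 - 12.05) / (13.77 - 8.07) * 100 = 1.72 / 5.7 * 100 = 30.2%

30.2


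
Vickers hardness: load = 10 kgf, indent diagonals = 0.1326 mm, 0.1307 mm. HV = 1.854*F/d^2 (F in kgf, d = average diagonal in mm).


d_avg = (0.1326+0.1307)/2 = 0.13165 mm
HV = 1.854*10/0.13165^2 = 1070

1070


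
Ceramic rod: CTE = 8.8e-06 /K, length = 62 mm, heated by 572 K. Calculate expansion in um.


dL = 8.8e-06 * 62 * 572 * 1000 = 312.083 um

312.083


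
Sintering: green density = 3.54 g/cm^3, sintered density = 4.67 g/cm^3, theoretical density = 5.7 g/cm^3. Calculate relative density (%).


Relative = 4.67 / 5.7 * 100 = 81.9%

81.9


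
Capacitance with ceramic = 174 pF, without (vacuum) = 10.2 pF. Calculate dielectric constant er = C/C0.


er = 174 / 10.2 = 17.06

17.06


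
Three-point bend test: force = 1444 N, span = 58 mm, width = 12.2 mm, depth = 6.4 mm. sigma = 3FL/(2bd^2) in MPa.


sigma = 3*1444*58/(2*12.2*6.4^2) = 251.4 MPa

251.4


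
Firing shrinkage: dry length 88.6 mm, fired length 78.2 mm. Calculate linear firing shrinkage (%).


FS = (88.6 - 78.2) / 88.6 * 100 = 11.74%

11.74


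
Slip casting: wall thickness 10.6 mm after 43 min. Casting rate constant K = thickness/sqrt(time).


K = 10.6 / sqrt(43) = 10.6 / 6.5574 = 1.616 mm/min^0.5

1.616


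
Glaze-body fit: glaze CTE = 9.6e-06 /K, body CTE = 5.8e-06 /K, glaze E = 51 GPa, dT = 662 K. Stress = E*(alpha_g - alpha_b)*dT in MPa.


Stress = 51*1000*(9.6e-06 - 5.8e-06)*662 = 128.3 MPa

128.3


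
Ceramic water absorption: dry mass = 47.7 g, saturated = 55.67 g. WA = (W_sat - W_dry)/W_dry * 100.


WA = (55.67 - 47.7) / 47.7 * 100 = 16.71%

16.71


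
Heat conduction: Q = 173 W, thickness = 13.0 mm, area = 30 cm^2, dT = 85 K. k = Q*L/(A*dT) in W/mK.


k = 173*13.0/1000/(30/10000*85) = 8.82 W/mK

8.82


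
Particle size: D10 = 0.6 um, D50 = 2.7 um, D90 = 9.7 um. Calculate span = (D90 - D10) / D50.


Span = (9.7 - 0.6) / 2.7 = 9.1 / 2.7 = 3.37

3.37


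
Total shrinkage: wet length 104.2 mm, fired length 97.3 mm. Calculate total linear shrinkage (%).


TS = (104.2 - 97.3) / 104.2 * 100 = 6.62%

6.62


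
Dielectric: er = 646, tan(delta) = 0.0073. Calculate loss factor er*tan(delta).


Loss = 646 * 0.0073 = 4.716

4.716


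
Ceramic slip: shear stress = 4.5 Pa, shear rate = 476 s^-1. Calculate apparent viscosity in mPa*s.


eta = tau/gamma * 1000 = 4.5/476 * 1000 = 9.5 mPa*s

9.5


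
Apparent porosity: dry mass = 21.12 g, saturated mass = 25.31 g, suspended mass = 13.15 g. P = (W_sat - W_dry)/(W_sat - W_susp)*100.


P = (25.31 - 21.12) / (25.31 - 13.15) * 100 = 4.19 / 12.16 * 100 = 34.5%

34.5


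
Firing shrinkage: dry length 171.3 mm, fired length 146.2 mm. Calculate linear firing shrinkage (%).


FS = (171.3 - 146.2) / 171.3 * 100 = 14.65%

14.65


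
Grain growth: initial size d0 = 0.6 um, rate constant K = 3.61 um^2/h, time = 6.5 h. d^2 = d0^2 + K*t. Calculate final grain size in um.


d^2 = 0.6^2 + 3.61*6.5 = 23.825
d = sqrt(23.825) = 4.88 um

4.88


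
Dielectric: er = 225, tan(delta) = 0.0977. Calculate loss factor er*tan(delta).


Loss = 225 * 0.0977 = 21.983

21.983


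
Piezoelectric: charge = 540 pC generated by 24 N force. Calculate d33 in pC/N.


d33 = 540 / 24 = 22.5 pC/N

22.5


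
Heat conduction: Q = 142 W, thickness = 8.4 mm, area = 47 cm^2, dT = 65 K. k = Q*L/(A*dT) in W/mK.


k = 142*8.4/1000/(47/10000*65) = 3.9 W/mK

3.9


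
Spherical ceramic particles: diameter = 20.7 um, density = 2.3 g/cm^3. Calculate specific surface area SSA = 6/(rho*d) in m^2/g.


SSA = 6 / (2.3 * 20.7) = 0.126 m^2/g

0.126


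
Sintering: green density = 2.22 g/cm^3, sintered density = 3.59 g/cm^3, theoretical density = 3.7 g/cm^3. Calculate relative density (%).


Relative = 3.59 / 3.7 * 100 = 97.0%

97.0


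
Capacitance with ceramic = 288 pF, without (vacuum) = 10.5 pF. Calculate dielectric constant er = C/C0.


er = 288 / 10.5 = 27.43

27.43


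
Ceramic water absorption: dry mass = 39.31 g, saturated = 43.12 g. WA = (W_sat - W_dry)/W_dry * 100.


WA = (43.12 - 39.31) / 39.31 * 100 = 9.69%

9.69


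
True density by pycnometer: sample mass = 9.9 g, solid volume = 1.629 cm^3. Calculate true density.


TD = 9.9 / 1.629 = 6.077 g/cm^3

6.077


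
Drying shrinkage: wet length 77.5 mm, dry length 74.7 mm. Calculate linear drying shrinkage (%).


DS = (77.5 - 74.7) / 77.5 * 100 = 3.61%

3.61


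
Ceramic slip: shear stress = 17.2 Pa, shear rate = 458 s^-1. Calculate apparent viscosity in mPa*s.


eta = tau/gamma * 1000 = 17.2/458 * 1000 = 37.6 mPa*s

37.6


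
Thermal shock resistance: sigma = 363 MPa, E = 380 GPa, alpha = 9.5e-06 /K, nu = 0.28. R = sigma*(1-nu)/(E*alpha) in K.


R = 363*(1-0.28)/(380*1000*9.5e-06) = 72 K

72


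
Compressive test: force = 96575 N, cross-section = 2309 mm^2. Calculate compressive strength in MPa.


CS = 96575 / 2309 = 41.8 MPa

41.8


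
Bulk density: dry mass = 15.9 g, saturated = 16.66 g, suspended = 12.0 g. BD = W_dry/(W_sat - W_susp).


BD = 15.9 / (16.66 - 12.0) = 15.9 / 4.66 = 3.412 g/cm^3

3.412


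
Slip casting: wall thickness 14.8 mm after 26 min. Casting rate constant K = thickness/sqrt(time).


K = 14.8 / sqrt(26) = 14.8 / 5.099 = 2.903 mm/min^0.5

2.903


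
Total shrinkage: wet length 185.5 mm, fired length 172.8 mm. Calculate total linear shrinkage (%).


TS = (185.5 - 172.8) / 185.5 * 100 = 6.85%

6.85


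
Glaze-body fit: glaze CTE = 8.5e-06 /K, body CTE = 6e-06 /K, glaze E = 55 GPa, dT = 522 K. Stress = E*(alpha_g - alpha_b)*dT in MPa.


Stress = 55*1000*(8.5e-06 - 6e-06)*522 = 71.8 MPa

71.8


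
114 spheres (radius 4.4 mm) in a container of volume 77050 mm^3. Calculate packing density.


V_sphere = 4/3*pi*4.4^3 = 356.8179 mm^3
Total V = 114*356.8179 = 40677.2406 mm^3
PD = 40677.2406 / 77050 = 0.528

0.528


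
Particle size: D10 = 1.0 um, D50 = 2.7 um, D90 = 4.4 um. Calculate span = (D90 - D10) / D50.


Span = (4.4 - 1.0) / 2.7 = 3.4 / 2.7 = 1.259

1.259


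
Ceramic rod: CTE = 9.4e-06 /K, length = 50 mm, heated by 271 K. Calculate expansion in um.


dL = 9.4e-06 * 50 * 271 * 1000 = 127.37 um

127.37


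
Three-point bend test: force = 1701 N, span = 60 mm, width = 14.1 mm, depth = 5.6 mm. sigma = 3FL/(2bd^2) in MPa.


sigma = 3*1701*60/(2*14.1*5.6^2) = 346.2 MPa

346.2


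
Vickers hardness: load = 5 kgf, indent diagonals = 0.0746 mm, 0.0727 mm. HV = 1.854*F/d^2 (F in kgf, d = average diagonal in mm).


d_avg = (0.0746+0.0727)/2 = 0.07365 mm
HV = 1.854*5/0.07365^2 = 1709

1709


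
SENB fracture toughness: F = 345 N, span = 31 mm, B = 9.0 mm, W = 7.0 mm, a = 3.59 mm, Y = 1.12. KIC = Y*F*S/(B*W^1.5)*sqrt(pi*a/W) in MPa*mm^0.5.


KIC = 1.12*345*31/(9.0*7.0^1.5)*sqrt(pi*3.59/7.0) = 91.22

91.22


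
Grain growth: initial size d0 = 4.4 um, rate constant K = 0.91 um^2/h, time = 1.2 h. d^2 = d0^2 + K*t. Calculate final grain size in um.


d^2 = 4.4^2 + 0.91*1.2 = 20.452
d = sqrt(20.452) = 4.52 um

4.52


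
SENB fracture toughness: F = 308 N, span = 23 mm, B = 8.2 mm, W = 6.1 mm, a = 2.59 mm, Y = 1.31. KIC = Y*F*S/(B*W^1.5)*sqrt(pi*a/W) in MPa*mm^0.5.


KIC = 1.31*308*23/(8.2*6.1^1.5)*sqrt(pi*2.59/6.1) = 86.76

86.76


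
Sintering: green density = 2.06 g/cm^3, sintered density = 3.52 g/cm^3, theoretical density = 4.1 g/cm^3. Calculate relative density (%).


Relative = 3.52 / 4.1 * 100 = 85.9%

85.9


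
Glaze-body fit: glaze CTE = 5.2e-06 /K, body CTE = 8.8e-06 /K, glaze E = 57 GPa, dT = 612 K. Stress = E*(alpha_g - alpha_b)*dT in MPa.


Stress = 57*1000*(5.2e-06 - 8.8e-06)*612 = -125.6 MPa

-125.6


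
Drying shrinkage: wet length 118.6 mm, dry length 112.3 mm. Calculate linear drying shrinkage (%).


DS = (118.6 - 112.3) / 118.6 * 100 = 5.31%

5.31


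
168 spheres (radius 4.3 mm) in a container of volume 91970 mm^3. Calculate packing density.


V_sphere = 4/3*pi*4.3^3 = 333.0381 mm^3
Total V = 168*333.0381 = 55950.4008 mm^3
PD = 55950.4008 / 91970 = 0.608

0.608


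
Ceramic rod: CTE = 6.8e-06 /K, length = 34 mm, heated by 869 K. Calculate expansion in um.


dL = 6.8e-06 * 34 * 869 * 1000 = 200.913 um

200.913


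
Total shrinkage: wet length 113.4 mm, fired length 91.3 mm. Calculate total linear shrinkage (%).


TS = (113.4 - 91.3) / 113.4 * 100 = 19.49%

19.49


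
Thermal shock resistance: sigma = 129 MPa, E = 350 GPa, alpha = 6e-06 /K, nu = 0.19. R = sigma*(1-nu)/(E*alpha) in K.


R = 129*(1-0.19)/(350*1000*6e-06) = 50 K

50


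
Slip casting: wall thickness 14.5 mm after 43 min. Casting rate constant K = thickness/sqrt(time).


K = 14.5 / sqrt(43) = 14.5 / 6.5574 = 2.211 mm/min^0.5

2.211


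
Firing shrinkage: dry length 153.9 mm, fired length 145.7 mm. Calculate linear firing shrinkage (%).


FS = (153.9 - 145.7) / 153.9 * 100 = 5.33%

5.33


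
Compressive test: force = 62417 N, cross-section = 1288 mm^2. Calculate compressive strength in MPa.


CS = 62417 / 1288 = 48.5 MPa

48.5


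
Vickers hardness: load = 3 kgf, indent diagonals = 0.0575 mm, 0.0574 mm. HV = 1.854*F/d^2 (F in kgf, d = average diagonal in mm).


d_avg = (0.0575+0.0574)/2 = 0.05745 mm
HV = 1.854*3/0.05745^2 = 1685

1685


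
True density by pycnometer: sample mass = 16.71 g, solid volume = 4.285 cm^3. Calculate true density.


TD = 16.71 / 4.285 = 3.9 g/cm^3

3.9


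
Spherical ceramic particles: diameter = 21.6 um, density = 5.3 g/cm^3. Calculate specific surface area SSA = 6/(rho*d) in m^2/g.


SSA = 6 / (5.3 * 21.6) = 0.052 m^2/g

0.052


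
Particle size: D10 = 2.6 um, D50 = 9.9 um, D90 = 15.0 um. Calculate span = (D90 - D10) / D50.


Span = (15.0 - 2.6) / 9.9 = 12.4 / 9.9 = 1.253

1.253


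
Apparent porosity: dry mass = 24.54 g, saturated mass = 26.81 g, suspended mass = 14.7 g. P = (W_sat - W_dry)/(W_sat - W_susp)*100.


P = (26.81 - 24.54) / (26.81 - 14.7) * 100 = 2.27 / 12.11 * 100 = 18.7%

18.7


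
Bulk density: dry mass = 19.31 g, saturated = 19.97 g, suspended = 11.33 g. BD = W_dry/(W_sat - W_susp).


BD = 19.31 / (19.97 - 11.33) = 19.31 / 8.64 = 2.235 g/cm^3

2.235


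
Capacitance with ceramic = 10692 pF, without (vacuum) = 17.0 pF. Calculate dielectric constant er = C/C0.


er = 10692 / 17.0 = 628.94

628.94


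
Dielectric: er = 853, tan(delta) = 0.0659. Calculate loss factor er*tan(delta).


Loss = 853 * 0.0659 = 56.213

56.213


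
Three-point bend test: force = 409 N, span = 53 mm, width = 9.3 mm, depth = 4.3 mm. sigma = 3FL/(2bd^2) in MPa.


sigma = 3*409*53/(2*9.3*4.3^2) = 189.1 MPa

189.1


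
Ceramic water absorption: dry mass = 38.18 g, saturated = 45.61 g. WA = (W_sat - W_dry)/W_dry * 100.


WA = (45.61 - 38.18) / 38.18 * 100 = 19.46%

19.46


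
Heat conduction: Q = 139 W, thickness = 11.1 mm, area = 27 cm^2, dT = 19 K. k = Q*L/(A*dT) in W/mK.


k = 139*11.1/1000/(27/10000*19) = 30.08 W/mK

30.08


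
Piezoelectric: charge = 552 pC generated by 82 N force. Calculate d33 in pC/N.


d33 = 552 / 82 = 6.7 pC/N

6.7


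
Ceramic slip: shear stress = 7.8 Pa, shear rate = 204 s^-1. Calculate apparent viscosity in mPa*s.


eta = tau/gamma * 1000 = 7.8/204 * 1000 = 38.2 mPa*s

38.2


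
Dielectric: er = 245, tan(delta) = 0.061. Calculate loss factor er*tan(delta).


Loss = 245 * 0.061 = 14.945

14.945


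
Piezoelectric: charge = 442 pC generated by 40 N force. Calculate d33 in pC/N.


d33 = 442 / 40 = 11.1 pC/N

11.1


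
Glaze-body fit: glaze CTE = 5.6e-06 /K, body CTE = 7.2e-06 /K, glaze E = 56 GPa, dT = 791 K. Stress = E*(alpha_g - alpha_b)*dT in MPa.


Stress = 56*1000*(5.6e-06 - 7.2e-06)*791 = -70.9 MPa

-70.9


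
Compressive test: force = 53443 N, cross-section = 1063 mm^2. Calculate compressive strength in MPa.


CS = 53443 / 1063 = 50.3 MPa

50.3


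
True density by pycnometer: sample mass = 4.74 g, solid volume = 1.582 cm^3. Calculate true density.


TD = 4.74 / 1.582 = 2.996 g/cm^3

2.996


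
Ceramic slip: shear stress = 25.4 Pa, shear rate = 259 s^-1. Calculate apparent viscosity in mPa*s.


eta = tau/gamma * 1000 = 25.4/259 * 1000 = 98.1 mPa*s

98.1


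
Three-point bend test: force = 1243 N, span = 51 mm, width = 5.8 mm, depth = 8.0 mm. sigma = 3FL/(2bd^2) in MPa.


sigma = 3*1243*51/(2*5.8*8.0^2) = 256.2 MPa

256.2


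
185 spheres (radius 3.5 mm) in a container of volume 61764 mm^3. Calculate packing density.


V_sphere = 4/3*pi*3.5^3 = 179.5944 mm^3
Total V = 185*179.5944 = 33224.964 mm^3
PD = 33224.964 / 61764 = 0.538

0.538


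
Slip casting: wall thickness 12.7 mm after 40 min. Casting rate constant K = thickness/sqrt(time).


K = 12.7 / sqrt(40) = 12.7 / 6.3246 = 2.008 mm/min^0.5

2.008


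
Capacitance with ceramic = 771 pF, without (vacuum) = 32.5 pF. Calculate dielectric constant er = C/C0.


er = 771 / 32.5 = 23.72

23.72


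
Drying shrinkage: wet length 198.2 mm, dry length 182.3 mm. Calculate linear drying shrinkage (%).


DS = (198.2 - 182.3) / 198.2 * 100 = 8.02%

8.02


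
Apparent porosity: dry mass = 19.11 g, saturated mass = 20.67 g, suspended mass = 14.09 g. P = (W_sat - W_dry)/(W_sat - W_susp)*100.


P = (20.67 - 19.11) / (20.67 - 14.09) * 100 = 1.56 / 6.58 * 100 = 23.7%

23.7


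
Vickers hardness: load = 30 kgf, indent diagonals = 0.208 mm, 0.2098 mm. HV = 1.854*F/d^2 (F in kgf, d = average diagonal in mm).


d_avg = (0.208+0.2098)/2 = 0.2089 mm
HV = 1.854*30/0.2089^2 = 1275

1275


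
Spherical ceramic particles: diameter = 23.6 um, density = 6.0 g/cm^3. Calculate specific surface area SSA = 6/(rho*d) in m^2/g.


SSA = 6 / (6.0 * 23.6) = 0.042 m^2/g

0.042


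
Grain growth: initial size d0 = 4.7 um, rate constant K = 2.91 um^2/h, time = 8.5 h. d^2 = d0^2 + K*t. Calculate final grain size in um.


d^2 = 4.7^2 + 2.91*8.5 = 46.825
d = sqrt(46.825) = 6.84 um

6.84


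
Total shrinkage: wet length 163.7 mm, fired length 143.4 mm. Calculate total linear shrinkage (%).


TS = (163.7 - 143.4) / 163.7 * 100 = 12.4%

12.4


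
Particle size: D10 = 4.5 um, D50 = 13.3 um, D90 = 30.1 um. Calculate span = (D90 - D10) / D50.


Span = (30.1 - 4.5) / 13.3 = 25.6 / 13.3 = 1.925

1.925


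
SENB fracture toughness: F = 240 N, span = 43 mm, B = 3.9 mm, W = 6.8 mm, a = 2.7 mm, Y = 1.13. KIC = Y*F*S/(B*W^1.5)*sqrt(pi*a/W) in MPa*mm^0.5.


KIC = 1.13*240*43/(3.9*6.8^1.5)*sqrt(pi*2.7/6.8) = 188.34

188.34


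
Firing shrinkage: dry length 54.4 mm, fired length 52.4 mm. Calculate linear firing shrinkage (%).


FS = (54.4 - 52.4) / 54.4 * 100 = 3.68%

3.68


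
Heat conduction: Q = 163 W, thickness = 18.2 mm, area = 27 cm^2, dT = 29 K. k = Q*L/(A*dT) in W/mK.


k = 163*18.2/1000/(27/10000*29) = 37.89 W/mK

37.89


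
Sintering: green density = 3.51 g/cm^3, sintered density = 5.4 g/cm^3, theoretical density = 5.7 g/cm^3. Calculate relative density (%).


Relative = 5.4 / 5.7 * 100 = 94.7%

94.7


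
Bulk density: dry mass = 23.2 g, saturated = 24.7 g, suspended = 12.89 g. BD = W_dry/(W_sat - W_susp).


BD = 23.2 / (24.7 - 12.89) = 23.2 / 11.81 = 1.964 g/cm^3

1.964


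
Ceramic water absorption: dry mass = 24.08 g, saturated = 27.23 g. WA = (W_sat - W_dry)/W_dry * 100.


WA = (27.23 - 24.08) / 24.08 * 100 = 13.08%

13.08


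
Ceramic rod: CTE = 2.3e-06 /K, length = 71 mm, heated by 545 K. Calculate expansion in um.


dL = 2.3e-06 * 71 * 545 * 1000 = 88.999 um

88.999


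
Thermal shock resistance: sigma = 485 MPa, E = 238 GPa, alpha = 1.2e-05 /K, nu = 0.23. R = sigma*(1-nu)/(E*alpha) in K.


R = 485*(1-0.23)/(238*1000*1.2e-05) = 131 K

131


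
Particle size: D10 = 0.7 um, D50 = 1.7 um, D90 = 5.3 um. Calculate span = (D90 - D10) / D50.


Span = (5.3 - 0.7) / 1.7 = 4.6 / 1.7 = 2.706

2.706


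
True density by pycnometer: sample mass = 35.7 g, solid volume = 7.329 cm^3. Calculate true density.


TD = 35.7 / 7.329 = 4.871 g/cm^3

4.871


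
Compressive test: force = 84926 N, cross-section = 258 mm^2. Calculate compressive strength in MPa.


CS = 84926 / 258 = 329.2 MPa

329.2


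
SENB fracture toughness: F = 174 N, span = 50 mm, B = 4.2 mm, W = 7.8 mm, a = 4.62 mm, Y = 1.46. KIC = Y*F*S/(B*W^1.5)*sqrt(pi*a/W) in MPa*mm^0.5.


KIC = 1.46*174*50/(4.2*7.8^1.5)*sqrt(pi*4.62/7.8) = 189.38

189.38


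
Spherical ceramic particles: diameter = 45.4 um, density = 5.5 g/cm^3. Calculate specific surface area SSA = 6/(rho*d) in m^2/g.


SSA = 6 / (5.5 * 45.4) = 0.024 m^2/g

0.024


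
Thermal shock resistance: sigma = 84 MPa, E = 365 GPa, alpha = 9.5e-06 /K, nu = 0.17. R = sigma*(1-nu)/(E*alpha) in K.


R = 84*(1-0.17)/(365*1000*9.5e-06) = 20 K

20


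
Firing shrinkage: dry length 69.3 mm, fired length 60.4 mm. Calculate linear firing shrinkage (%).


FS = (69.3 - 60.4) / 69.3 * 100 = 12.84%

12.84


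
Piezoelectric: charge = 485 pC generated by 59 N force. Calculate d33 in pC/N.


d33 = 485 / 59 = 8.2 pC/N

8.2


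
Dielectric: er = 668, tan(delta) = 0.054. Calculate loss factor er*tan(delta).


Loss = 668 * 0.054 = 36.072

36.072


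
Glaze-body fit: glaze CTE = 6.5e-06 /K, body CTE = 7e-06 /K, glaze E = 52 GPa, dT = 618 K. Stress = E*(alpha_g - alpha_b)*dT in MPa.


Stress = 52*1000*(6.5e-06 - 7e-06)*618 = -16.1 MPa

-16.1


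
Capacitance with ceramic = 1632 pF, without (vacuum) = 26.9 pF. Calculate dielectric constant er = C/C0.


er = 1632 / 26.9 = 60.67

60.67


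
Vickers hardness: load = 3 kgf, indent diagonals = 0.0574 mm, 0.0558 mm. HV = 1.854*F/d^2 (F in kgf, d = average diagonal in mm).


d_avg = (0.0574+0.0558)/2 = 0.0566 mm
HV = 1.854*3/0.0566^2 = 1736

1736


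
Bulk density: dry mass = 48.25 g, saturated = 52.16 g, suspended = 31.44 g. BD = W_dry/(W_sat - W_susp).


BD = 48.25 / (52.16 - 31.44) = 48.25 / 20.72 = 2.329 g/cm^3

2.329


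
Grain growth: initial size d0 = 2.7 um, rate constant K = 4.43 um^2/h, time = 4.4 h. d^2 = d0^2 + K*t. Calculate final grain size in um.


d^2 = 2.7^2 + 4.43*4.4 = 26.782
d = sqrt(26.782) = 5.18 um

5.18


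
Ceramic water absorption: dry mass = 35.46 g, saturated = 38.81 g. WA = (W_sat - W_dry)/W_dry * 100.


WA = (38.81 - 35.46) / 35.46 * 100 = 9.45%

9.45


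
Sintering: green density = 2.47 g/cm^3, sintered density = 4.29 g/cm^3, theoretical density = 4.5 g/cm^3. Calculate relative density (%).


Relative = 4.29 / 4.5 * 100 = 95.3%

95.3


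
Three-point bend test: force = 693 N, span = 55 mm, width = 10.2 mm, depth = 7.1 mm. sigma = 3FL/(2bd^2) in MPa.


sigma = 3*693*55/(2*10.2*7.1^2) = 111.2 MPa

111.2


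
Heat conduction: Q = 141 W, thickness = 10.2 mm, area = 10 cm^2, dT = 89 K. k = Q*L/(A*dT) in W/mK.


k = 141*10.2/1000/(10/10000*89) = 16.16 W/mK

16.16


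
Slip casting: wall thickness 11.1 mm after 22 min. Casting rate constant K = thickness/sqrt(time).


K = 11.1 / sqrt(22) = 11.1 / 4.6904 = 2.367 mm/min^0.5

2.367


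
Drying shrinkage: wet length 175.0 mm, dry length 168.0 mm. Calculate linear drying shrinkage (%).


DS = (175.0 - 168.0) / 175.0 * 100 = 4.0%

4.0


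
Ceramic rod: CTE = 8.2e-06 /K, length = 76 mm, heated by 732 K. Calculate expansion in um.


dL = 8.2e-06 * 76 * 732 * 1000 = 456.182 um

456.182


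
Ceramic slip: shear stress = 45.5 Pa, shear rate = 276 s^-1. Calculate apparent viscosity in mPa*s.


eta = tau/gamma * 1000 = 45.5/276 * 1000 = 164.9 mPa*s

164.9


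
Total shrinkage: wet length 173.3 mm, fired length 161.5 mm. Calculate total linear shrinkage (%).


TS = (173.3 - 161.5) / 173.3 * 100 = 6.81%

6.81


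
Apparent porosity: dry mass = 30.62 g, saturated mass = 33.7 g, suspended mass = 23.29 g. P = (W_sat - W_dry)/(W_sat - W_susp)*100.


P = (33.7 - 30.62) / (33.7 - 23.29) * 100 = 3.08 / 10.41 * 100 = 29.6%

29.6


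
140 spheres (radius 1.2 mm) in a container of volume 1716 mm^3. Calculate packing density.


V_sphere = 4/3*pi*1.2^3 = 7.2382 mm^3
Total V = 140*7.2382 = 1013.348 mm^3
PD = 1013.348 / 1716 = 0.591

0.591


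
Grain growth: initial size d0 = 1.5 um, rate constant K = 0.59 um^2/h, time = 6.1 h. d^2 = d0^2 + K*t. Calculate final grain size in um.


d^2 = 1.5^2 + 0.59*6.1 = 5.849
d = sqrt(5.849) = 2.42 um

2.42


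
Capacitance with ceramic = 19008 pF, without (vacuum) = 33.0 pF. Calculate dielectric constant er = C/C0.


er = 19008 / 33.0 = 576.0

576.0


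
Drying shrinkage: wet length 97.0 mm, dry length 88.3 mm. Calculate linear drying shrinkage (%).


DS = (97.0 - 88.3) / 97.0 * 100 = 8.97%

8.97


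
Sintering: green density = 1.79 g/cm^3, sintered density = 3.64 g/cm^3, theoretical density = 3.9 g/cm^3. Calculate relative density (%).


Relative = 3.64 / 3.9 * 100 = 93.3%

93.3


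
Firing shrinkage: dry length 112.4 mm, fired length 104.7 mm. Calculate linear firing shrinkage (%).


FS = (112.4 - 104.7) / 112.4 * 100 = 6.85%

6.85


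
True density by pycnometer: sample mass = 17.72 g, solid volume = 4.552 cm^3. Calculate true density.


TD = 17.72 / 4.552 = 3.893 g/cm^3

3.893


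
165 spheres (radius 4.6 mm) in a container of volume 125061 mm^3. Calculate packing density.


V_sphere = 4/3*pi*4.6^3 = 407.7201 mm^3
Total V = 165*407.7201 = 67273.8165 mm^3
PD = 67273.8165 / 125061 = 0.538

0.538


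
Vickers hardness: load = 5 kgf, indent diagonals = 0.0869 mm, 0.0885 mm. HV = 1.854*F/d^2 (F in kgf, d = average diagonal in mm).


d_avg = (0.0869+0.0885)/2 = 0.0877 mm
HV = 1.854*5/0.0877^2 = 1205

1205


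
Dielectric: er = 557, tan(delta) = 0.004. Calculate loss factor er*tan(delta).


Loss = 557 * 0.004 = 2.228

2.228


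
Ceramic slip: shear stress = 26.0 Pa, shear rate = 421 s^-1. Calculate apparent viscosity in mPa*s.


eta = tau/gamma * 1000 = 26.0/421 * 1000 = 61.8 mPa*s

61.8


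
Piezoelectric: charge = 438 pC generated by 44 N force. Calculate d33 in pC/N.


d33 = 438 / 44 = 10.0 pC/N

10.0


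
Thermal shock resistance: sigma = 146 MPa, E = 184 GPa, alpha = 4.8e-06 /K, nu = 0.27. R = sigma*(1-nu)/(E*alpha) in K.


R = 146*(1-0.27)/(184*1000*4.8e-06) = 121 K

121


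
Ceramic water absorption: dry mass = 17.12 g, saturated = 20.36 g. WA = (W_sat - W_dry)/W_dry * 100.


WA = (20.36 - 17.12) / 17.12 * 100 = 18.93%

18.93


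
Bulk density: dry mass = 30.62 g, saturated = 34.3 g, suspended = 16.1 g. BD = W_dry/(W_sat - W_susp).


BD = 30.62 / (34.3 - 16.1) = 30.62 / 18.2 = 1.682 g/cm^3

1.682


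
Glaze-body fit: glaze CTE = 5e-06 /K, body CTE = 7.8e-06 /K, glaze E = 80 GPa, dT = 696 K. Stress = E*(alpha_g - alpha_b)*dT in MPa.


Stress = 80*1000*(5e-06 - 7.8e-06)*696 = -155.9 MPa

-155.9


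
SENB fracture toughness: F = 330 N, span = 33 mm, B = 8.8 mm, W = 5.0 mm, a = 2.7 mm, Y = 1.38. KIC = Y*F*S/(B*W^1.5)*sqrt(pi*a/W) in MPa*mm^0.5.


KIC = 1.38*330*33/(8.8*5.0^1.5)*sqrt(pi*2.7/5.0) = 198.95

198.95


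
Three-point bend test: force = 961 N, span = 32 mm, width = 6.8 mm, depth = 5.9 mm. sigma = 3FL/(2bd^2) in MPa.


sigma = 3*961*32/(2*6.8*5.9^2) = 194.9 MPa

194.9


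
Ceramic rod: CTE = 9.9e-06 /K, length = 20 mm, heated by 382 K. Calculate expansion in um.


dL = 9.9e-06 * 20 * 382 * 1000 = 75.636 um

75.636


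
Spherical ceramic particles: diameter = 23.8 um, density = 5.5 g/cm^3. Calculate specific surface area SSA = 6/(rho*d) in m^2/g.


SSA = 6 / (5.5 * 23.8) = 0.046 m^2/g

0.046


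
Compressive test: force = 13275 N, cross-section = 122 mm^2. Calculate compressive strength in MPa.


CS = 13275 / 122 = 108.8 MPa

108.8


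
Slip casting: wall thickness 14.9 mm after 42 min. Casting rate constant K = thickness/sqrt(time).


K = 14.9 / sqrt(42) = 14.9 / 6.4807 = 2.299 mm/min^0.5

2.299


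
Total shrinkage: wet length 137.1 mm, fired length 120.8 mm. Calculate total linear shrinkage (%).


TS = (137.1 - 120.8) / 137.1 * 100 = 11.89%

11.89


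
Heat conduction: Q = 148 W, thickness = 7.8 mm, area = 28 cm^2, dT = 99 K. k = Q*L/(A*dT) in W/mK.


k = 148*7.8/1000/(28/10000*99) = 4.16 W/mK

4.16


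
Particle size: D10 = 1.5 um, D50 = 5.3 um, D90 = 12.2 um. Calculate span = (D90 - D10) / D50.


Span = (12.2 - 1.5) / 5.3 = 10.7 / 5.3 = 2.019

2.019


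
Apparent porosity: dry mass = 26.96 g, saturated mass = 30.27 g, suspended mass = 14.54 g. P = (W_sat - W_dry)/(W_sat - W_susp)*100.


P = (30.27 - 26.96) / (30.27 - 14.54) * 100 = 3.31 / 15.73 * 100 = 21.0%

21.0


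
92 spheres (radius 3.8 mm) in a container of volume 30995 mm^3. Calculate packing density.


V_sphere = 4/3*pi*3.8^3 = 229.8473 mm^3
Total V = 92*229.8473 = 21145.9516 mm^3
PD = 21145.9516 / 30995 = 0.682

0.682


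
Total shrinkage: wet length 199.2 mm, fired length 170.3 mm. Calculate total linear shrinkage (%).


TS = (199.2 - 170.3) / 199.2 * 100 = 14.51%

14.51


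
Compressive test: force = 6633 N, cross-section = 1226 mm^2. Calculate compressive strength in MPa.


CS = 6633 / 1226 = 5.4 MPa

5.4


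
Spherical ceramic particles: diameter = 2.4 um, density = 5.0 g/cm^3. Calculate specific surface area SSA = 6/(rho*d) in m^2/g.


SSA = 6 / (5.0 * 2.4) = 0.5 m^2/g

0.5


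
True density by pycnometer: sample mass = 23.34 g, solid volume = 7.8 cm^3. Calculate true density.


TD = 23.34 / 7.8 = 2.992 g/cm^3

2.992


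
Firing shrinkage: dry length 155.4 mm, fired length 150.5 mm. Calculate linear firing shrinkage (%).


FS = (155.4 - 150.5) / 155.4 * 100 = 3.15%

3.15


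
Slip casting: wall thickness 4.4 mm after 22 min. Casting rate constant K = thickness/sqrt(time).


K = 4.4 / sqrt(22) = 4.4 / 4.6904 = 0.938 mm/min^0.5

0.938


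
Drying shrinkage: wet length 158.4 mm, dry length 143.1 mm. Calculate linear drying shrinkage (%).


DS = (158.4 - 143.1) / 158.4 * 100 = 9.66%

9.66


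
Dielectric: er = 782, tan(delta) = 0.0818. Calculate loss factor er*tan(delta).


Loss = 782 * 0.0818 = 63.968

63.968


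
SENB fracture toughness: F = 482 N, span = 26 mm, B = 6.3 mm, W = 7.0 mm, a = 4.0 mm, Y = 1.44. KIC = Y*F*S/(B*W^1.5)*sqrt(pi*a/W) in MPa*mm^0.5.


KIC = 1.44*482*26/(6.3*7.0^1.5)*sqrt(pi*4.0/7.0) = 207.23

207.23


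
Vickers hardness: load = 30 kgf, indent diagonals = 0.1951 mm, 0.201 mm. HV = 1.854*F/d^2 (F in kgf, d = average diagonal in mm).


d_avg = (0.1951+0.201)/2 = 0.19805 mm
HV = 1.854*30/0.19805^2 = 1418

1418


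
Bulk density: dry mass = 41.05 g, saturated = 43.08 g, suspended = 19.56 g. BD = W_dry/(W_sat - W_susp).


BD = 41.05 / (43.08 - 19.56) = 41.05 / 23.52 = 1.745 g/cm^3

1.745


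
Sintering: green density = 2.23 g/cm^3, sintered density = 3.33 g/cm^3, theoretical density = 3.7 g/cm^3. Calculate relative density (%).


Relative = 3.33 / 3.7 * 100 = 90.0%

90.0


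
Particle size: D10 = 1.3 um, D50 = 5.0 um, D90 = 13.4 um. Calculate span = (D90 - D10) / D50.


Span = (13.4 - 1.3) / 5.0 = 12.1 / 5.0 = 2.42

2.42


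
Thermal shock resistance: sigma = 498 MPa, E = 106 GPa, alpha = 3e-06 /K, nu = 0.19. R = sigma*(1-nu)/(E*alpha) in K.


R = 498*(1-0.19)/(106*1000*3e-06) = 1268 K

1268


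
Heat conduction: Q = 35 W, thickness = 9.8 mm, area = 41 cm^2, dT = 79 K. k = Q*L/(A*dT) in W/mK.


k = 35*9.8/1000/(41/10000*79) = 1.06 W/mK

1.06


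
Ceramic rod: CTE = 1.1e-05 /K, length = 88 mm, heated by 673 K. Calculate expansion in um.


dL = 1.1e-05 * 88 * 673 * 1000 = 651.464 um

651.464


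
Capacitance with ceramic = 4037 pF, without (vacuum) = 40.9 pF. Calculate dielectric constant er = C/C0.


er = 4037 / 40.9 = 98.7

98.7


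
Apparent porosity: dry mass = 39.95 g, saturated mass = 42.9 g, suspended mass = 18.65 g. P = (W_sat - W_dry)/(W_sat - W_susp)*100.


P = (42.9 - 39.95) / (42.9 - 18.65) * 100 = 2.95 / 24.25 * 100 = 12.2%

12.2


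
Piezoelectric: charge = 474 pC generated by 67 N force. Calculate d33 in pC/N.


d33 = 474 / 67 = 7.1 pC/N

7.1


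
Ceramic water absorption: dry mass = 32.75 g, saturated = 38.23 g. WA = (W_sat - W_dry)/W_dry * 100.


WA = (38.23 - 32.75) / 32.75 * 100 = 16.73%

16.73


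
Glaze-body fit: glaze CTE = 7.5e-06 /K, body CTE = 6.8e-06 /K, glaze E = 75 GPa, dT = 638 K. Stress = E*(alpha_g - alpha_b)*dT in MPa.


Stress = 75*1000*(7.5e-06 - 6.8e-06)*638 = 33.5 MPa

33.5


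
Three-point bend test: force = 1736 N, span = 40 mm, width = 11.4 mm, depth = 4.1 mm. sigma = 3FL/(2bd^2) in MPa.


sigma = 3*1736*40/(2*11.4*4.1^2) = 543.5 MPa

543.5


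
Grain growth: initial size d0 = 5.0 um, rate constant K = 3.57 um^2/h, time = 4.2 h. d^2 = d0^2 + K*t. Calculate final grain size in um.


d^2 = 5.0^2 + 3.57*4.2 = 39.994
d = sqrt(39.994) = 6.32 um

6.32


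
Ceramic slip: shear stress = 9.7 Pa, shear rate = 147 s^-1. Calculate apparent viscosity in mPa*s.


eta = tau/gamma * 1000 = 9.7/147 * 1000 = 66.0 mPa*s

66.0


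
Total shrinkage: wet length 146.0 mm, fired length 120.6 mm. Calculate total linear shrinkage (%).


TS = (146.0 - 120.6) / 146.0 * 100 = 17.4%

17.4


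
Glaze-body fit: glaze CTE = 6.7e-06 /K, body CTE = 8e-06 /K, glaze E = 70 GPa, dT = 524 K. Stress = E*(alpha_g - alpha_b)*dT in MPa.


Stress = 70*1000*(6.7e-06 - 8e-06)*524 = -47.7 MPa

-47.7


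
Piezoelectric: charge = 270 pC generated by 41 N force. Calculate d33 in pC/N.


d33 = 270 / 41 = 6.6 pC/N

6.6


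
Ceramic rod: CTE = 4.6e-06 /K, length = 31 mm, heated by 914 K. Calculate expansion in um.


dL = 4.6e-06 * 31 * 914 * 1000 = 130.336 um

130.336


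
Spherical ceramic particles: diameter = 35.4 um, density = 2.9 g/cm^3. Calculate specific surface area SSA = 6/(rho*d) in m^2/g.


SSA = 6 / (2.9 * 35.4) = 0.058 m^2/g

0.058


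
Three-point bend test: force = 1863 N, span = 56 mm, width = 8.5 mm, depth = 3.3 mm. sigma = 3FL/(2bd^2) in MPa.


sigma = 3*1863*56/(2*8.5*3.3^2) = 1690.6 MPa

1690.6


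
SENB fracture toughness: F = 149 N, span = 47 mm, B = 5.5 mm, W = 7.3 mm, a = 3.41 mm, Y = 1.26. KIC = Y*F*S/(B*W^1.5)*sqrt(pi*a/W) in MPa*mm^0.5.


KIC = 1.26*149*47/(5.5*7.3^1.5)*sqrt(pi*3.41/7.3) = 98.54

98.54


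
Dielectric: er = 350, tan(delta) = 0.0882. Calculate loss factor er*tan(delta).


Loss = 350 * 0.0882 = 30.87

30.87


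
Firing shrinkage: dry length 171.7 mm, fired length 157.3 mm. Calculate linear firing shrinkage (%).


FS = (171.7 - 157.3) / 171.7 * 100 = 8.39%

8.39


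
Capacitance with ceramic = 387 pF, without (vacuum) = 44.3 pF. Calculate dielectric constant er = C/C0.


er = 387 / 44.3 = 8.74

8.74


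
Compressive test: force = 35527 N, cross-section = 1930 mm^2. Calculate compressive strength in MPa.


CS = 35527 / 1930 = 18.4 MPa

18.4


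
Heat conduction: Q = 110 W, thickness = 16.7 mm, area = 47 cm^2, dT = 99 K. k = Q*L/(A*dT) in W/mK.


k = 110*16.7/1000/(47/10000*99) = 3.95 W/mK

3.95


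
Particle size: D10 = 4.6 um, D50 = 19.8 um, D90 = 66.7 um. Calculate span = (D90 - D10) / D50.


Span = (66.7 - 4.6) / 19.8 = 62.1 / 19.8 = 3.136

3.136


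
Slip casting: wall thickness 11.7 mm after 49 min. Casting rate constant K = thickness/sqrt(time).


K = 11.7 / sqrt(49) = 11.7 / 7.0 = 1.671 mm/min^0.5

1.671


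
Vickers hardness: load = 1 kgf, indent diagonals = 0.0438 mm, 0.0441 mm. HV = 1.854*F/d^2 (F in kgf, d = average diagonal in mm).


d_avg = (0.0438+0.0441)/2 = 0.04395 mm
HV = 1.854*1/0.04395^2 = 960

960


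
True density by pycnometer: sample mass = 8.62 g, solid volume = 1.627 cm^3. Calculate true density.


TD = 8.62 / 1.627 = 5.298 g/cm^3

5.298


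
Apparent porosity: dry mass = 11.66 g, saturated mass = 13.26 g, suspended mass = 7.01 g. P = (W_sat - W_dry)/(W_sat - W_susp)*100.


P = (13.26 - 11.66) / (13.26 - 7.01) * 100 = 1.6 / 6.25 * 100 = 25.6%

25.6


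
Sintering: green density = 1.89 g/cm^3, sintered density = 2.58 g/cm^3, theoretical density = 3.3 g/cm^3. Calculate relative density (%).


Relative = 2.58 / 3.3 * 100 = 78.2%

78.2


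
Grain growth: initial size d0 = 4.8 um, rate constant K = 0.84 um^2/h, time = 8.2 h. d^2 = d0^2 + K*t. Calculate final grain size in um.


d^2 = 4.8^2 + 0.84*8.2 = 29.928
d = sqrt(29.928) = 5.47 um

5.47


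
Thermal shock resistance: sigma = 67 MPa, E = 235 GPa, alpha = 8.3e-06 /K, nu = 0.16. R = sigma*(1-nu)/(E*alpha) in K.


R = 67*(1-0.16)/(235*1000*8.3e-06) = 29 K

29


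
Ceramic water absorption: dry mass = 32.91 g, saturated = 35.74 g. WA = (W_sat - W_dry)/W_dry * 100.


WA = (35.74 - 32.91) / 32.91 * 100 = 8.6%

8.6


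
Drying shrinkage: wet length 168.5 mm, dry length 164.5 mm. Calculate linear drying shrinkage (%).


DS = (168.5 - 164.5) / 168.5 * 100 = 2.37%

2.37


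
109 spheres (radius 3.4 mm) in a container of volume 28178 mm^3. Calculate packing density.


V_sphere = 4/3*pi*3.4^3 = 164.6362 mm^3
Total V = 109*164.6362 = 17945.3458 mm^3
PD = 17945.3458 / 28178 = 0.637

0.637


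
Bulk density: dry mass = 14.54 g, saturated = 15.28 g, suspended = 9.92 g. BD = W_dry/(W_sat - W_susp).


BD = 14.54 / (15.28 - 9.92) = 14.54 / 5.36 = 2.713 g/cm^3

2.713


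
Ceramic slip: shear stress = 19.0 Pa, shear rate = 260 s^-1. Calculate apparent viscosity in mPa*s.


eta = tau/gamma * 1000 = 19.0/260 * 1000 = 73.1 mPa*s

73.1


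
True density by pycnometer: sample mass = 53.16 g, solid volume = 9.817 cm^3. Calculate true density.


TD = 53.16 / 9.817 = 5.415 g/cm^3

5.415


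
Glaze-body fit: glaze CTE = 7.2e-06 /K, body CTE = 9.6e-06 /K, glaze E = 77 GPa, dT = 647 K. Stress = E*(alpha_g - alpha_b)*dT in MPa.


Stress = 77*1000*(7.2e-06 - 9.6e-06)*647 = -119.6 MPa

-119.6


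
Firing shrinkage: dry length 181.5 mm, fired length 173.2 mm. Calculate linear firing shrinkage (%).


FS = (181.5 - 173.2) / 181.5 * 100 = 4.57%

4.57


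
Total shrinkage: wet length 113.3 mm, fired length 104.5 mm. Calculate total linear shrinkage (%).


TS = (113.3 - 104.5) / 113.3 * 100 = 7.77%

7.77


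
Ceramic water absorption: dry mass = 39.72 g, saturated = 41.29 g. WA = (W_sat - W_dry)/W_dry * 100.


WA = (41.29 - 39.72) / 39.72 * 100 = 3.95%

3.95


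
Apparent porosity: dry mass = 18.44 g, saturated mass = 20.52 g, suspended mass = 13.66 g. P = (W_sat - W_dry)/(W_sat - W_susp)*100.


P = (20.52 - 18.44) / (20.52 - 13.66) * 100 = 2.08 / 6.86 * 100 = 30.3%

30.3


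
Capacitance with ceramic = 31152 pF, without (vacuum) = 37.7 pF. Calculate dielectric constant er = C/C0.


er = 31152 / 37.7 = 826.31

826.31


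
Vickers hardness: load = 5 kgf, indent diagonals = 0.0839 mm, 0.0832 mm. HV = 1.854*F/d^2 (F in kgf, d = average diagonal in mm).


d_avg = (0.0839+0.0832)/2 = 0.08355 mm
HV = 1.854*5/0.08355^2 = 1328

1328


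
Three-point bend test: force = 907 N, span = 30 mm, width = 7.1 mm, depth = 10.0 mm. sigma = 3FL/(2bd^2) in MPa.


sigma = 3*907*30/(2*7.1*10.0^2) = 57.5 MPa

57.5


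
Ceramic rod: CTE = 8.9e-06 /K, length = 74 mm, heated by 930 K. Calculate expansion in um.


dL = 8.9e-06 * 74 * 930 * 1000 = 612.498 um

612.498


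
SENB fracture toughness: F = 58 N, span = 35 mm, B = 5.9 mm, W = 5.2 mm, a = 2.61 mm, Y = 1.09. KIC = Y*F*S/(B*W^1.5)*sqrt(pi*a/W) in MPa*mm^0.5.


KIC = 1.09*58*35/(5.9*5.2^1.5)*sqrt(pi*2.61/5.2) = 39.72

39.72


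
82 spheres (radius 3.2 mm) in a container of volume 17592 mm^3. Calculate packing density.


V_sphere = 4/3*pi*3.2^3 = 137.2583 mm^3
Total V = 82*137.2583 = 11255.1806 mm^3
PD = 11255.1806 / 17592 = 0.64

0.64


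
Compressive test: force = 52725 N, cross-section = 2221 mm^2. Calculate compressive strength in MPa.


CS = 52725 / 2221 = 23.7 MPa

23.7


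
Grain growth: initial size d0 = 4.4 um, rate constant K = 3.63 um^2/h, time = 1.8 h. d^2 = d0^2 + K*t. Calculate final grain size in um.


d^2 = 4.4^2 + 3.63*1.8 = 25.894
d = sqrt(25.894) = 5.09 um

5.09


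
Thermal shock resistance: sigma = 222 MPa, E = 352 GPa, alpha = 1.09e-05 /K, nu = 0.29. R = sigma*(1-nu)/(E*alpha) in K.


R = 222*(1-0.29)/(352*1000*1.09e-05) = 41 K

41


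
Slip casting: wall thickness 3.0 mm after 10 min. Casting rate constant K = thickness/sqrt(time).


K = 3.0 / sqrt(10) = 3.0 / 3.1623 = 0.949 mm/min^0.5

0.949


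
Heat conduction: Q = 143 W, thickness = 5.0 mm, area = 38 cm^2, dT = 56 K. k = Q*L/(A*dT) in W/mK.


k = 143*5.0/1000/(38/10000*56) = 3.36 W/mK

3.36


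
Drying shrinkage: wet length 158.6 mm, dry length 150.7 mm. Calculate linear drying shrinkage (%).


DS = (158.6 - 150.7) / 158.6 * 100 = 4.98%

4.98


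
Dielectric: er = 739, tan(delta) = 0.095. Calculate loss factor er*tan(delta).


Loss = 739 * 0.095 = 70.205

70.205


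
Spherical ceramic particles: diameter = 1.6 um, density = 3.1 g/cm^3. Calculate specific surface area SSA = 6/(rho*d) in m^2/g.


SSA = 6 / (3.1 * 1.6) = 1.21 m^2/g

1.21


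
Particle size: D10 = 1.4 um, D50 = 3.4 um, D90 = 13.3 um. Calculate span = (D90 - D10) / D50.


Span = (13.3 - 1.4) / 3.4 = 11.9 / 3.4 = 3.5

3.5


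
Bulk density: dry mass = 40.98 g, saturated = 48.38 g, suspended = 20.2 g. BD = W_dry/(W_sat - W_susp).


BD = 40.98 / (48.38 - 20.2) = 40.98 / 28.18 = 1.454 g/cm^3

1.454


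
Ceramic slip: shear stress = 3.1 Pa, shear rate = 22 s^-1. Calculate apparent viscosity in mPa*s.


eta = tau/gamma * 1000 = 3.1/22 * 1000 = 140.9 mPa*s

140.9
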